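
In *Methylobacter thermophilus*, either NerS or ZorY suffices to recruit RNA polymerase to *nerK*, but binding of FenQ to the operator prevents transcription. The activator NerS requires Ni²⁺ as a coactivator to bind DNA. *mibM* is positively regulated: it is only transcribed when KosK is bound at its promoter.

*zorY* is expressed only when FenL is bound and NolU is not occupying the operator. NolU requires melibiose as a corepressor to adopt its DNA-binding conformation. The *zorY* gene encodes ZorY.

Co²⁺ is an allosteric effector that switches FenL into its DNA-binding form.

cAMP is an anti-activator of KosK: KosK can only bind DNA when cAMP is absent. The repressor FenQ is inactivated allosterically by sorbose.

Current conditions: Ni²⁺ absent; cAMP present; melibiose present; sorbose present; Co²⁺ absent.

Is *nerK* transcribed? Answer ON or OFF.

OFF

Ni²⁺ is absent, so NerS is inactive.
Sorbose is present, so FenQ is inactive.
Melibiose is present, so NolU is active.
Co²⁺ is absent, so FenL is inactive.
With repressor NolU bound, *zorY* is not transcribed.
So ZorY is not produced.
No activator is available at the *nerK* promoter, so *nerK* is not transcribed.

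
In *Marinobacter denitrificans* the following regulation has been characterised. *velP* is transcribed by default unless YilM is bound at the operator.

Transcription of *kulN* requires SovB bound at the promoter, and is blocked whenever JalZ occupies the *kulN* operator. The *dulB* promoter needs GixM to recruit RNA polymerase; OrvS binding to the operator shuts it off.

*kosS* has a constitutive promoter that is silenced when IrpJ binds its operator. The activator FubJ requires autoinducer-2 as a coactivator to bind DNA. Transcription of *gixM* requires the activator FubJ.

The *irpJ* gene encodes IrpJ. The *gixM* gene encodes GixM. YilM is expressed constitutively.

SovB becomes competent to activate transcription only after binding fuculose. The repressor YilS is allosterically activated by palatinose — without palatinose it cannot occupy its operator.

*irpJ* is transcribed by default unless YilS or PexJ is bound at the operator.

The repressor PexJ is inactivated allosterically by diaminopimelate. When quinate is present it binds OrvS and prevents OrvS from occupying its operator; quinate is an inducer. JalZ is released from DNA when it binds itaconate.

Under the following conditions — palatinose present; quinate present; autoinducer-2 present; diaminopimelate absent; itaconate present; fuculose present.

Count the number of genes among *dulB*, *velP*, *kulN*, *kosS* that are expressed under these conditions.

Autoinducer-2 is present, so FubJ is active.
No repressor is bound and FubJ is active, so *gixM* is transcribed.
So GixM is produced and active.
Quinate is present, so OrvS is inactive.
No repressor is bound and GixM is active, so *dulB* is transcribed.
→ *dulB* is ON.
YilM is produced constitutively and is active.
With repressor YilM bound, *velP* is not transcribed.
→ *velP* is OFF.
Itaconate is present, so JalZ is inactive.
Fuculose is present, so SovB is active.
No repressor is bound and SovB is active, so *kulN* is transcribed.
→ *kulN* is ON.
Palatinose is present, so YilS is active.
Diaminopimelate is absent, so PexJ is active.
With repressor YilS bound, *irpJ* is not transcribed.
So IrpJ is not produced.
With no repressor bound, *kosS* is transcribed.
→ *kosS* is ON.
3 of the 4 genes are transcribed.

3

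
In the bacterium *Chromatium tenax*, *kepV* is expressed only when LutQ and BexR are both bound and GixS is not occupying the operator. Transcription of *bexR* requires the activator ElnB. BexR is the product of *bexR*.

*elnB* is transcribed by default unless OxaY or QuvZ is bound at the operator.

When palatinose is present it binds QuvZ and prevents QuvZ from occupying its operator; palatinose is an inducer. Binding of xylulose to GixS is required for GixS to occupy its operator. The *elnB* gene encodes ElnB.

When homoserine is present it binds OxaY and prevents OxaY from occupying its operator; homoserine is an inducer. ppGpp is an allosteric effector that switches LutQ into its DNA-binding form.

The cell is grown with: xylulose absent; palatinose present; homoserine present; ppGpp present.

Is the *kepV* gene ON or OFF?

ON

ppGpp is present, so LutQ is active.
Xylulose is absent, so GixS is inactive.
Homoserine is present, so OxaY is inactive.
Palatinose is present, so QuvZ is inactive.
With no repressor bound, *elnB* is transcribed.
So ElnB is produced and active.
No repressor is bound and ElnB is active, so *bexR* is transcribed.
So BexR is produced and active.
No repressor is bound and LutQ and BexR are active, so *kepV* is transcribed.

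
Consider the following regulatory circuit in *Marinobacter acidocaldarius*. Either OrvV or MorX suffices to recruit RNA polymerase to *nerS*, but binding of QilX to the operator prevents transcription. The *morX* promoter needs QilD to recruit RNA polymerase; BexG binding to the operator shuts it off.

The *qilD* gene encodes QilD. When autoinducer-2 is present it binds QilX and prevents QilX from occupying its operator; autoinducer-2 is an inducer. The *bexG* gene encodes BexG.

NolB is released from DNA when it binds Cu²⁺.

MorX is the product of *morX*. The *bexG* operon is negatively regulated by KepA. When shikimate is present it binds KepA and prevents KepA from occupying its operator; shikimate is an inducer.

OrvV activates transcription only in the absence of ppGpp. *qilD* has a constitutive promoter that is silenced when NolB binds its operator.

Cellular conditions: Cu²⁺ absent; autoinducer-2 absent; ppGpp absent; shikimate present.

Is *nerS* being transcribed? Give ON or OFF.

OFF

ppGpp is absent, so OrvV is active.
Shikimate is present, so KepA is inactive.
With no repressor bound, *bexG* is transcribed.
So BexG is produced and active.
Cu²⁺ is absent, so NolB is active.
With repressor NolB bound, *qilD* is not transcribed.
So QilD is not produced.
With repressor BexG bound, *morX* is not transcribed.
So MorX is not produced.
Autoinducer-2 is absent, so QilX is active.
With repressor QilX bound, *nerS* is not transcribed.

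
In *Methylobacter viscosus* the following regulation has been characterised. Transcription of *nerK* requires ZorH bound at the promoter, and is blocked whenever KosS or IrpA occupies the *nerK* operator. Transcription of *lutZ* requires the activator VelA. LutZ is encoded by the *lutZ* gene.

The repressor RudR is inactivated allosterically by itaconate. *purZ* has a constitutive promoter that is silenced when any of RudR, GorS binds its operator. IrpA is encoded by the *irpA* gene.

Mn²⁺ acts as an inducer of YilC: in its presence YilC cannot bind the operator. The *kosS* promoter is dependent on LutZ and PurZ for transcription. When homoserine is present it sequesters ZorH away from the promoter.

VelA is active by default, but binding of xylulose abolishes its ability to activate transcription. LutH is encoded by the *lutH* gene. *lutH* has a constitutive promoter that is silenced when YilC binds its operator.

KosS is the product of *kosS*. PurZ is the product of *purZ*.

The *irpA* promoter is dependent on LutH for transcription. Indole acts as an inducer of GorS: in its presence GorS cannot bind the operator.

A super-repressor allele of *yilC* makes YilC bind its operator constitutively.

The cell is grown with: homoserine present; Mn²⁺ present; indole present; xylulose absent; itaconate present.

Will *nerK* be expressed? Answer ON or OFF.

OFF

Xylulose is absent, so VelA is active.
No repressor is bound and VelA is active, so *lutZ* is transcribed.
So LutZ is produced and active.
Itaconate is present, so RudR is inactive.
Indole is present, so GorS is inactive.
With no repressor bound, *purZ* is transcribed.
So PurZ is produced and active.
No repressor is bound and LutZ and PurZ are active, so *kosS* is transcribed.
So KosS is produced and active.
Homoserine is present, so ZorH is inactive.
YilC is constitutively active in this strain.
With repressor YilC bound, *lutH* is not transcribed.
So LutH is not produced.
Required activator LutH is absent, so *irpA* is not transcribed.
So IrpA is not produced.
With repressor KosS bound, *nerK* is not transcribed.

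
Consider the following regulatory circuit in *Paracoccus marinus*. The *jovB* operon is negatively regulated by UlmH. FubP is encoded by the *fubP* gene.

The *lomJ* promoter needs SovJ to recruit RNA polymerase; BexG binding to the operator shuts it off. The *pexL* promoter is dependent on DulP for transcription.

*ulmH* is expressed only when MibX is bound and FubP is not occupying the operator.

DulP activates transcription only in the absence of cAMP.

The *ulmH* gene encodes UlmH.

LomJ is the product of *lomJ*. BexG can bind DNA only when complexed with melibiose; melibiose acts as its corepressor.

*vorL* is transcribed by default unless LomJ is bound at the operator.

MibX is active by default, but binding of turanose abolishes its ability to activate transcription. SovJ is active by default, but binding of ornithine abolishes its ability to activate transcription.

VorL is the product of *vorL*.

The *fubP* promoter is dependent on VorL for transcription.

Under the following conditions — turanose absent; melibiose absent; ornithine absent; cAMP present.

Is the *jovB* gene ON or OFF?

OFF

Ornithine is absent, so SovJ is active.
Melibiose is absent, so BexG is inactive.
No repressor is bound and SovJ is active, so *lomJ* is transcribed.
So LomJ is produced and active.
With repressor LomJ bound, *vorL* is not transcribed.
So VorL is not produced.
Required activator VorL is absent, so *fubP* is not transcribed.
So FubP is not produced.
Turanose is absent, so MibX is active.
No repressor is bound and MibX is active, so *ulmH* is transcribed.
So UlmH is produced and active.
With repressor UlmH bound, *jovB* is not transcribed.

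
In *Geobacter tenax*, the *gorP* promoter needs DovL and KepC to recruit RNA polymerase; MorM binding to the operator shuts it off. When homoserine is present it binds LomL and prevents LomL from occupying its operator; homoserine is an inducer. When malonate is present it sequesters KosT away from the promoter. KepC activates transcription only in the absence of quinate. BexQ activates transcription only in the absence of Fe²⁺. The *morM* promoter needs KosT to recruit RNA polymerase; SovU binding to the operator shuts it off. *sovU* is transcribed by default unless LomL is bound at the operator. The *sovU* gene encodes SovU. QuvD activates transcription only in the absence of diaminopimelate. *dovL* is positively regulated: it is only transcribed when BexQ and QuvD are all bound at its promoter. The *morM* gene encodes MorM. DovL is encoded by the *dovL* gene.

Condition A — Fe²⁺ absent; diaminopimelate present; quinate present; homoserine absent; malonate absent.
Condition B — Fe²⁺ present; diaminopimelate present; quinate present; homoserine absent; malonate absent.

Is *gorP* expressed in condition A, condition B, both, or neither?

Condition A:
Fe²⁺ is absent, so BexQ is active.
Diaminopimelate is present, so QuvD is inactive.
Required activator QuvD is absent, so *dovL* is not transcribed.
So DovL is not produced.
Quinate is present, so KepC is inactive.
Homoserine is absent, so LomL is active.
With repressor LomL bound, *sovU* is not transcribed.
So SovU is not produced.
Malonate is absent, so KosT is active.
No repressor is bound and KosT is active, so *morM* is transcribed.
So MorM is produced and active.
With repressor MorM bound, *gorP* is not transcribed.
→ *gorP* is OFF in A.
Condition B:
Fe²⁺ is present, so BexQ is inactive.
Diaminopimelate is present, so QuvD is inactive.
Required activator BexQ is absent, so *dovL* is not transcribed.
So DovL is not produced.
Quinate is present, so KepC is inactive.
Homoserine is absent, so LomL is active.
With repressor LomL bound, *sovU* is not transcribed.
So SovU is not produced.
Malonate is absent, so KosT is active.
No repressor is bound and KosT is active, so *morM* is transcribed.
So MorM is produced and active.
With repressor MorM bound, *gorP* is not transcribed.
→ *gorP* is OFF in B.

neither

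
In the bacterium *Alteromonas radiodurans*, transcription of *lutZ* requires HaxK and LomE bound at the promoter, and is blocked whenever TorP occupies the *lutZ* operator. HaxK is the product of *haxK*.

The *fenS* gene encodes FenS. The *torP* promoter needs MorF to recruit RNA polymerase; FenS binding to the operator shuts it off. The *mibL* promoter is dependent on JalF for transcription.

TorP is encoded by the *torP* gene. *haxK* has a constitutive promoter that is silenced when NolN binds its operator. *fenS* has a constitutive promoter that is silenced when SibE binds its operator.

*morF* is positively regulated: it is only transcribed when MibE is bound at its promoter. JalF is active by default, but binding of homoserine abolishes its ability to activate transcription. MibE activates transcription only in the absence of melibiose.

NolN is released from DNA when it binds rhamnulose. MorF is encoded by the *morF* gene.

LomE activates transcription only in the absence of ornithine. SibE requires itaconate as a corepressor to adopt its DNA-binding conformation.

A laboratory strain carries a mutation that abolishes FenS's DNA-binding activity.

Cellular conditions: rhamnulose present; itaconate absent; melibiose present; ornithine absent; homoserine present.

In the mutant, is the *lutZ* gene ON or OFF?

Rhamnulose is present, so NolN is inactive.
With no repressor bound, *haxK* is transcribed.
So HaxK is produced and active.
Ornithine is absent, so LomE is active.
FenS is non-functional in this strain, so it has no effect.
Melibiose is present, so MibE is inactive.
Required activator MibE is absent, so *morF* is not transcribed.
So MorF is not produced.
Required activator MorF is absent, so *torP* is not transcribed.
So TorP is not produced.
No repressor is bound and HaxK and LomE are active, so *lutZ* is transcribed.

ON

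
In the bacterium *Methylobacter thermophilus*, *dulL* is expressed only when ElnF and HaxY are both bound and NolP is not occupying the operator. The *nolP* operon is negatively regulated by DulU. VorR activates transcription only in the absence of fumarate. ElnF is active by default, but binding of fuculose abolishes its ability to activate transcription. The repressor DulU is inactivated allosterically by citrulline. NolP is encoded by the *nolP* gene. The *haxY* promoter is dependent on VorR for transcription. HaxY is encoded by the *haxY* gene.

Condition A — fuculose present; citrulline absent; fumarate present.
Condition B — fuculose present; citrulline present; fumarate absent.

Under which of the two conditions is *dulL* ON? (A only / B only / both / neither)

Condition A:
Fuculose is present, so ElnF is inactive.
Citrulline is absent, so DulU is active.
With repressor DulU bound, *nolP* is not transcribed.
So NolP is not produced.
Fumarate is present, so VorR is inactive.
Required activator VorR is absent, so *haxY* is not transcribed.
So HaxY is not produced.
Required activator ElnF is absent, so *dulL* is not transcribed.
→ *dulL* is OFF in A.
Condition B:
Fuculose is present, so ElnF is inactive.
Citrulline is present, so DulU is inactive.
With no repressor bound, *nolP* is transcribed.
So NolP is produced and active.
Fumarate is absent, so VorR is active.
No repressor is bound and VorR is active, so *haxY* is transcribed.
So HaxY is produced and active.
With repressor NolP bound, *dulL* is not transcribed.
→ *dulL* is OFF in B.

neither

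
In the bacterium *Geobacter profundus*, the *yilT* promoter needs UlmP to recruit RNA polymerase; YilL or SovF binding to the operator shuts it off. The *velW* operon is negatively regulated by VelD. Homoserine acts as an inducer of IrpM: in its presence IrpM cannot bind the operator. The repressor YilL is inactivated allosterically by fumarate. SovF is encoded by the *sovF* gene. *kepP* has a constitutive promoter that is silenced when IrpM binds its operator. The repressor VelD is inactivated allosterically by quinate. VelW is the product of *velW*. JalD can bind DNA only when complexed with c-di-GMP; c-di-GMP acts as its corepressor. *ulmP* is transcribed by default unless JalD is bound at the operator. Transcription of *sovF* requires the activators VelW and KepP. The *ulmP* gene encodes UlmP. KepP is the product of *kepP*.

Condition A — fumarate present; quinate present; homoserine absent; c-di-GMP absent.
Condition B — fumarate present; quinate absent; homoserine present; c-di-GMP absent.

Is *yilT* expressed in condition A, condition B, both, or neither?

Condition A:
Fumarate is present, so YilL is inactive.
Quinate is present, so VelD is inactive.
With no repressor bound, *velW* is transcribed.
So VelW is produced and active.
Homoserine is absent, so IrpM is active.
With repressor IrpM bound, *kepP* is not transcribed.
So KepP is not produced.
Required activator KepP is absent, so *sovF* is not transcribed.
So SovF is not produced.
c-di-GMP is absent, so JalD is inactive.
With no repressor bound, *ulmP* is transcribed.
So UlmP is produced and active.
No repressor is bound and UlmP is active, so *yilT* is transcribed.
→ *yilT* is ON in A.
Condition B:
Fumarate is present, so YilL is inactive.
Quinate is absent, so VelD is active.
With repressor VelD bound, *velW* is not transcribed.
So VelW is not produced.
Homoserine is present, so IrpM is inactive.
With no repressor bound, *kepP* is transcribed.
So KepP is produced and active.
Required activator VelW is absent, so *sovF* is not transcribed.
So SovF is not produced.
c-di-GMP is absent, so JalD is inactive.
With no repressor bound, *ulmP* is transcribed.
So UlmP is produced and active.
No repressor is bound and UlmP is active, so *yilT* is transcribed.
→ *yilT* is ON in B.

both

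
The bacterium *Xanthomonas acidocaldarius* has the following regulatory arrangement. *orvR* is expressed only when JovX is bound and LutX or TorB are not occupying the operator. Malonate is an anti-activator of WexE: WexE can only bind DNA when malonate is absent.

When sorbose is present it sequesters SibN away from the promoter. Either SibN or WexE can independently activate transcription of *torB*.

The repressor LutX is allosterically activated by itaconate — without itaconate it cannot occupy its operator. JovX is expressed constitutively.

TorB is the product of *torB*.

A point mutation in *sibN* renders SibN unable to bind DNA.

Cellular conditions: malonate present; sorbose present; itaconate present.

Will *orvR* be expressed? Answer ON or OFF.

OFF

Itaconate is present, so LutX is active.
JovX is produced constitutively and is active.
SibN is non-functional in this strain, so it has no effect.
Malonate is present, so WexE is inactive.
No activator is available at the *torB* promoter, so *torB* is not transcribed.
So TorB is not produced.
With repressor LutX bound, *orvR* is not transcribed.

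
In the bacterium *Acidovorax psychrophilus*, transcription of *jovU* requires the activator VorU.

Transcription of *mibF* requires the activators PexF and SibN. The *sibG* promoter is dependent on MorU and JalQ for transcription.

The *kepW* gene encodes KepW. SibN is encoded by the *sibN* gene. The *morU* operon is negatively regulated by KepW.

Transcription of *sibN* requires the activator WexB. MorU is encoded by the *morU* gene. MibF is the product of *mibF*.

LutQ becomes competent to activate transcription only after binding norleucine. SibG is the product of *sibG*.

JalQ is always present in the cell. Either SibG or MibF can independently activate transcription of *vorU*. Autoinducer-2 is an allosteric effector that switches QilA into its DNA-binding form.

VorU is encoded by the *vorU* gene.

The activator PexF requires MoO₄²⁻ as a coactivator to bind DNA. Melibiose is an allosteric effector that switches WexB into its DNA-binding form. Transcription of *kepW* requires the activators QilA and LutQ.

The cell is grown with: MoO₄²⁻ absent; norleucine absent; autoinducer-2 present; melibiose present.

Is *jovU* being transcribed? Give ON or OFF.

ON

Autoinducer-2 is present, so QilA is active.
Norleucine is absent, so LutQ is inactive.
Required activator LutQ is absent, so *kepW* is not transcribed.
So KepW is not produced.
With no repressor bound, *morU* is transcribed.
So MorU is produced and active.
JalQ is produced constitutively and is active.
No repressor is bound and MorU and JalQ are active, so *sibG* is transcribed.
So SibG is produced and active.
MoO₄²⁻ is absent, so PexF is inactive.
Melibiose is present, so WexB is active.
No repressor is bound and WexB is active, so *sibN* is transcribed.
So SibN is produced and active.
Required activator PexF is absent, so *mibF* is not transcribed.
So MibF is not produced.
Activator SibG is present, so *vorU* is transcribed.
So VorU is produced and active.
No repressor is bound and VorU is active, so *jovU* is transcribed.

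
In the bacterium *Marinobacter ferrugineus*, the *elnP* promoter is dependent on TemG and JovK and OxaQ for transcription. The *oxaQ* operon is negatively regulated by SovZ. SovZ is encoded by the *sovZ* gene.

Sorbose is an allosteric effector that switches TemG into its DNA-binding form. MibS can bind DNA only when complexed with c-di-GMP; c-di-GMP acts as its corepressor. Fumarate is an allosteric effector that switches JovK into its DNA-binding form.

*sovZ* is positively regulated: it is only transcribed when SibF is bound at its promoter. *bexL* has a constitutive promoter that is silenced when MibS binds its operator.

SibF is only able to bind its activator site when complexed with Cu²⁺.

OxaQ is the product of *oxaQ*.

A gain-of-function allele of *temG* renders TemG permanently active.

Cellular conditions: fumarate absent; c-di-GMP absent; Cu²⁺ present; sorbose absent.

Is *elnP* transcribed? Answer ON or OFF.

OFF

TemG is constitutively active in this strain.
Fumarate is absent, so JovK is inactive.
Cu²⁺ is present, so SibF is active.
No repressor is bound and SibF is active, so *sovZ* is transcribed.
So SovZ is produced and active.
With repressor SovZ bound, *oxaQ* is not transcribed.
So OxaQ is not produced.
Required activator JovK is absent, so *elnP* is not transcribed.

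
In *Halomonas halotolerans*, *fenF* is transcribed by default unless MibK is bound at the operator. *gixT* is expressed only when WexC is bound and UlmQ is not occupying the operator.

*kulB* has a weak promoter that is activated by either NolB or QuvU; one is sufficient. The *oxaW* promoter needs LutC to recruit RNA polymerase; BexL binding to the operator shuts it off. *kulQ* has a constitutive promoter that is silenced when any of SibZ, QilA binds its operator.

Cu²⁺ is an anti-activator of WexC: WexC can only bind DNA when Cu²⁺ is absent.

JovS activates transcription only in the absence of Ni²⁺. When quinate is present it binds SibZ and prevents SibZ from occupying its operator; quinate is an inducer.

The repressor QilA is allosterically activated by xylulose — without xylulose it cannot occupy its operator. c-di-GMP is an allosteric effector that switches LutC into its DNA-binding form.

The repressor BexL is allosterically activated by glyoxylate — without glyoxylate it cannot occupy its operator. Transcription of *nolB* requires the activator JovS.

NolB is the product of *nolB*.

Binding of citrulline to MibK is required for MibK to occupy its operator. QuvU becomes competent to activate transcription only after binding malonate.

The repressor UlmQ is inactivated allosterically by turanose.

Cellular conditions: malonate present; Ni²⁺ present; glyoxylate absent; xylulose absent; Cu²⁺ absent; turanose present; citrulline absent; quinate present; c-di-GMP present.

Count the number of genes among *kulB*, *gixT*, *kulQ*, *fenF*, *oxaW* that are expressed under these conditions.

Ni²⁺ is present, so JovS is inactive.
Required activator JovS is absent, so *nolB* is not transcribed.
So NolB is not produced.
Malonate is present, so QuvU is active.
Activator QuvU is present, so *kulB* is transcribed.
→ *kulB* is ON.
Turanose is present, so UlmQ is inactive.
Cu²⁺ is absent, so WexC is active.
No repressor is bound and WexC is active, so *gixT* is transcribed.
→ *gixT* is ON.
Quinate is present, so SibZ is inactive.
Xylulose is absent, so QilA is inactive.
With no repressor bound, *kulQ* is transcribed.
→ *kulQ* is ON.
Citrulline is absent, so MibK is inactive.
With no repressor bound, *fenF* is transcribed.
→ *fenF* is ON.
c-di-GMP is present, so LutC is active.
Glyoxylate is absent, so BexL is inactive.
No repressor is bound and LutC is active, so *oxaW* is transcribed.
→ *oxaW* is ON.
5 of the 5 genes are transcribed.

5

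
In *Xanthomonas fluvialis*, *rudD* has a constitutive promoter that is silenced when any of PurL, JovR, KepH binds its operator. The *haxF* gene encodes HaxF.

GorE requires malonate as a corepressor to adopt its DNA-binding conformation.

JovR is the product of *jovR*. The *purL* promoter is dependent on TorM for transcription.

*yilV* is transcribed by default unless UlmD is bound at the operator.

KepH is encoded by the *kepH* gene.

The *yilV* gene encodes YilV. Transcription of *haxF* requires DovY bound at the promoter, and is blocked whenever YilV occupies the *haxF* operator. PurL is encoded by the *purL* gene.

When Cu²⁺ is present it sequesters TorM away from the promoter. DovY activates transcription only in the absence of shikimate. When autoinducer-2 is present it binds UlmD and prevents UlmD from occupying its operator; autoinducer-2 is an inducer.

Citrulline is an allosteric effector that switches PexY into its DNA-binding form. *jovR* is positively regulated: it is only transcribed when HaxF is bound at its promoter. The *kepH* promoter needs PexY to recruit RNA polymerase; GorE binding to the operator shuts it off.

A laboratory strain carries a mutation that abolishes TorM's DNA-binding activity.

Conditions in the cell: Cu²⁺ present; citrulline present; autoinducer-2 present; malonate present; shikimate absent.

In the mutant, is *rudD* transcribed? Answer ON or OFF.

TorM is non-functional in this strain, so it has no effect.
Required activator TorM is absent, so *purL* is not transcribed.
So PurL is not produced.
Autoinducer-2 is present, so UlmD is inactive.
With no repressor bound, *yilV* is transcribed.
So YilV is produced and active.
Shikimate is absent, so DovY is active.
With repressor YilV bound, *haxF* is not transcribed.
So HaxF is not produced.
Required activator HaxF is absent, so *jovR* is not transcribed.
So JovR is not produced.
Citrulline is present, so PexY is active.
Malonate is present, so GorE is active.
With repressor GorE bound, *kepH* is not transcribed.
So KepH is not produced.
With no repressor bound, *rudD* is transcribed.

ON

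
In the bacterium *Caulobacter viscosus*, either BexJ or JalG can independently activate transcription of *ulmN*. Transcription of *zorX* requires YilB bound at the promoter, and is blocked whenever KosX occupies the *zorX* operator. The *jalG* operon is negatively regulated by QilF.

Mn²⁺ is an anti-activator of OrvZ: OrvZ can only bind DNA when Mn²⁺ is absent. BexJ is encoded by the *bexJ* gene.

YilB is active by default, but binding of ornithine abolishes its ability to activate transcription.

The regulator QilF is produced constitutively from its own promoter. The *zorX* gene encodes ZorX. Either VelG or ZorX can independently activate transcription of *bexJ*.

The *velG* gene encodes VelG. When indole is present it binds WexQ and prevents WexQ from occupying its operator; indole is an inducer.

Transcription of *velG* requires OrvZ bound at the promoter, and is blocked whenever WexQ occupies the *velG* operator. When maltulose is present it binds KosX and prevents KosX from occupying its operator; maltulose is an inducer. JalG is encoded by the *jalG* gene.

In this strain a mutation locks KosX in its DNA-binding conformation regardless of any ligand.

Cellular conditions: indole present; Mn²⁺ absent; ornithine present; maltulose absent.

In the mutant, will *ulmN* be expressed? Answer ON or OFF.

Indole is present, so WexQ is inactive.
Mn²⁺ is absent, so OrvZ is active.
No repressor is bound and OrvZ is active, so *velG* is transcribed.
So VelG is produced and active.
Ornithine is present, so YilB is inactive.
KosX is constitutively active in this strain.
With repressor KosX bound, *zorX* is not transcribed.
So ZorX is not produced.
Activator VelG is present, so *bexJ* is transcribed.
So BexJ is produced and active.
QilF is produced constitutively and is active.
With repressor QilF bound, *jalG* is not transcribed.
So JalG is not produced.
Activator BexJ is present, so *ulmN* is transcribed.

ON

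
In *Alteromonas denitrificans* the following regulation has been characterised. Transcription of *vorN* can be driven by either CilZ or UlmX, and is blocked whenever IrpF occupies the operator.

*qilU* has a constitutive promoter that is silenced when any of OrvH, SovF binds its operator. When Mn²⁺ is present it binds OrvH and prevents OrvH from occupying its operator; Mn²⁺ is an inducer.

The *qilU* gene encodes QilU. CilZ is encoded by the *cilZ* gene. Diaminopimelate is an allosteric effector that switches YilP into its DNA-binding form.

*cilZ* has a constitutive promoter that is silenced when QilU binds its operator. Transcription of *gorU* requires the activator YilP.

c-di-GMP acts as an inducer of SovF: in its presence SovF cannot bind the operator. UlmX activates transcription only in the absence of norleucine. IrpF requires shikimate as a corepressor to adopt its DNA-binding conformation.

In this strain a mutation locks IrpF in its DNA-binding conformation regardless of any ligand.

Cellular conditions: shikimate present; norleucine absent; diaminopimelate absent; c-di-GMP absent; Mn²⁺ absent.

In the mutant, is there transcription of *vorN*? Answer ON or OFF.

OFF

Mn²⁺ is absent, so OrvH is active.
c-di-GMP is absent, so SovF is active.
With repressor OrvH bound, *qilU* is not transcribed.
So QilU is not produced.
With no repressor bound, *cilZ* is transcribed.
So CilZ is produced and active.
IrpF is constitutively active in this strain.
Norleucine is absent, so UlmX is active.
With repressor IrpF bound, *vorN* is not transcribed.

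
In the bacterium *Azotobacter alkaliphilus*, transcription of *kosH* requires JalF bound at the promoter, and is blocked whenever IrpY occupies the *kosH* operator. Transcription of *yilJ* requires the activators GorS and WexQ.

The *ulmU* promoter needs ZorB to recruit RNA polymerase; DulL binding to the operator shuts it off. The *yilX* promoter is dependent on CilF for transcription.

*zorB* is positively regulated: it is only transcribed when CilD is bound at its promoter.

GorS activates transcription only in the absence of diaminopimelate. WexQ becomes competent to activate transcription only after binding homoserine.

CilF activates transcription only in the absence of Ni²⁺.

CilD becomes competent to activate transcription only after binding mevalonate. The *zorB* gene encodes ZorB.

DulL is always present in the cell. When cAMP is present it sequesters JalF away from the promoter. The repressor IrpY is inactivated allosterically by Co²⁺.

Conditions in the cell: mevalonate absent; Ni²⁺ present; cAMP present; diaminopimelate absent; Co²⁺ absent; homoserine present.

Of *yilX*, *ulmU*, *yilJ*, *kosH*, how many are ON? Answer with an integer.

Ni²⁺ is present, so CilF is inactive.
Required activator CilF is absent, so *yilX* is not transcribed.
→ *yilX* is OFF.
DulL is produced constitutively and is active.
Mevalonate is absent, so CilD is inactive.
Required activator CilD is absent, so *zorB* is not transcribed.
So ZorB is not produced.
With repressor DulL bound, *ulmU* is not transcribed.
→ *ulmU* is OFF.
Diaminopimelate is absent, so GorS is active.
Homoserine is present, so WexQ is active.
No repressor is bound and GorS and WexQ are active, so *yilJ* is transcribed.
→ *yilJ* is ON.
cAMP is present, so JalF is inactive.
Co²⁺ is absent, so IrpY is active.
With repressor IrpY bound, *kosH* is not transcribed.
→ *kosH* is OFF.
1 of the 4 genes is transcribed.

1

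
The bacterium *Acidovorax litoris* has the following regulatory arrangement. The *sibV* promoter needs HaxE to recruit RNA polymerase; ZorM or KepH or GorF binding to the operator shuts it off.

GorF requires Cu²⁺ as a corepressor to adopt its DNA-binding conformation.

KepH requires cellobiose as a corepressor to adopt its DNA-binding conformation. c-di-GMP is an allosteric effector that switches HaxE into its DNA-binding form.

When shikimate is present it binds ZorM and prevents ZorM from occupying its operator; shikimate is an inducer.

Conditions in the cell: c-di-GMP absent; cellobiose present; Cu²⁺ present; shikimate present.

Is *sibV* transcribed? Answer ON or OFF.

OFF

c-di-GMP is absent, so HaxE is inactive.
Shikimate is present, so ZorM is inactive.
Cellobiose is present, so KepH is active.
Cu²⁺ is present, so GorF is active.
With repressor KepH bound, *sibV* is not transcribed.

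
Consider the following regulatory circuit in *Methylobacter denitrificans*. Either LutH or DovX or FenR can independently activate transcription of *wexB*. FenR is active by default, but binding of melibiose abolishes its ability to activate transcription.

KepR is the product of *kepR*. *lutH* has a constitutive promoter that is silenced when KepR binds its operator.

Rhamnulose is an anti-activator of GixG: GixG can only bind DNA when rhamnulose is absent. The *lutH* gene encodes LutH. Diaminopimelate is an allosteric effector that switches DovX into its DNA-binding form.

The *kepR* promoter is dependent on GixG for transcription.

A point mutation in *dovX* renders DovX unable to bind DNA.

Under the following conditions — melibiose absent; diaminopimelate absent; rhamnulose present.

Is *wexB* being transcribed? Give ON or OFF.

Rhamnulose is present, so GixG is inactive.
Required activator GixG is absent, so *kepR* is not transcribed.
So KepR is not produced.
With no repressor bound, *lutH* is transcribed.
So LutH is produced and active.
DovX is non-functional in this strain, so it has no effect.
Melibiose is absent, so FenR is active.
Activator LutH is present, so *wexB* is transcribed.

ON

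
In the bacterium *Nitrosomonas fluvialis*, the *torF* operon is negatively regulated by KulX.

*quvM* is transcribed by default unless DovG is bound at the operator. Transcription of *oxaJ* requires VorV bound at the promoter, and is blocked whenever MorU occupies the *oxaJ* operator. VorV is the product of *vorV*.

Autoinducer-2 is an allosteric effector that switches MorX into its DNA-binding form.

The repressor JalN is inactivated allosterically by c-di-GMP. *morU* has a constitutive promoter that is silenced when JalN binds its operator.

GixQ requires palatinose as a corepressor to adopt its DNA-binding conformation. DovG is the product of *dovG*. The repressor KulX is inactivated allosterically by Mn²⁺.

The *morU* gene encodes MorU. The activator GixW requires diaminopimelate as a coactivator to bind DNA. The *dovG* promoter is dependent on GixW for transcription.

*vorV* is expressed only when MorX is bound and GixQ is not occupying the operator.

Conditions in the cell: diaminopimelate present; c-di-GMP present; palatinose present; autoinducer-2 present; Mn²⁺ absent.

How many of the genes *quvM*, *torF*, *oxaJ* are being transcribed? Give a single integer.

0

Diaminopimelate is present, so GixW is active.
No repressor is bound and GixW is active, so *dovG* is transcribed.
So DovG is produced and active.
With repressor DovG bound, *quvM* is not transcribed.
→ *quvM* is OFF.
Mn²⁺ is absent, so KulX is active.
With repressor KulX bound, *torF* is not transcribed.
→ *torF* is OFF.
c-di-GMP is present, so JalN is inactive.
With no repressor bound, *morU* is transcribed.
So MorU is produced and active.
Autoinducer-2 is present, so MorX is active.
Palatinose is present, so GixQ is active.
With repressor GixQ bound, *vorV* is not transcribed.
So VorV is not produced.
With repressor MorU bound, *oxaJ* is not transcribed.
→ *oxaJ* is OFF.
0 of the 3 genes are transcribed.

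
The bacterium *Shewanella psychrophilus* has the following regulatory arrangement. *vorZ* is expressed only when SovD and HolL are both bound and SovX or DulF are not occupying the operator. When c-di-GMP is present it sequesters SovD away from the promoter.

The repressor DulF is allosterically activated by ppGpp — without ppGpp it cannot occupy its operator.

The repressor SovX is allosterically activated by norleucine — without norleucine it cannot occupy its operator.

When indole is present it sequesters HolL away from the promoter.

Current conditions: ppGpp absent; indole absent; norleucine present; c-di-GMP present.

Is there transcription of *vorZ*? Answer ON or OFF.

OFF

Norleucine is present, so SovX is active.
c-di-GMP is present, so SovD is inactive.
Indole is absent, so HolL is active.
ppGpp is absent, so DulF is inactive.
With repressor SovX bound, *vorZ* is not transcribed.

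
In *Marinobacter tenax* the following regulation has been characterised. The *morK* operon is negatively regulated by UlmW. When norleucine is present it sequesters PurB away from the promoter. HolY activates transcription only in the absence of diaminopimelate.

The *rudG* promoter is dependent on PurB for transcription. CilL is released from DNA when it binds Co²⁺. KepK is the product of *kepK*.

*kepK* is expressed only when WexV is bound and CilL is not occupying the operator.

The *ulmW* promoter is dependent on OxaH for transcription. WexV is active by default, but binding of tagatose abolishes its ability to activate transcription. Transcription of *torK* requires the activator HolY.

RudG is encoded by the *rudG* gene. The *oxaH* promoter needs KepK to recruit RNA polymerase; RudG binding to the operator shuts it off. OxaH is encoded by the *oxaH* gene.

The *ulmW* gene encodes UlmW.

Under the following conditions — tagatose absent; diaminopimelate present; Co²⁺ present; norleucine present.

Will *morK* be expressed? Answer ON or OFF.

OFF

Norleucine is present, so PurB is inactive.
Required activator PurB is absent, so *rudG* is not transcribed.
So RudG is not produced.
Co²⁺ is present, so CilL is inactive.
Tagatose is absent, so WexV is active.
No repressor is bound and WexV is active, so *kepK* is transcribed.
So KepK is produced and active.
No repressor is bound and KepK is active, so *oxaH* is transcribed.
So OxaH is produced and active.
No repressor is bound and OxaH is active, so *ulmW* is transcribed.
So UlmW is produced and active.
With repressor UlmW bound, *morK* is not transcribed.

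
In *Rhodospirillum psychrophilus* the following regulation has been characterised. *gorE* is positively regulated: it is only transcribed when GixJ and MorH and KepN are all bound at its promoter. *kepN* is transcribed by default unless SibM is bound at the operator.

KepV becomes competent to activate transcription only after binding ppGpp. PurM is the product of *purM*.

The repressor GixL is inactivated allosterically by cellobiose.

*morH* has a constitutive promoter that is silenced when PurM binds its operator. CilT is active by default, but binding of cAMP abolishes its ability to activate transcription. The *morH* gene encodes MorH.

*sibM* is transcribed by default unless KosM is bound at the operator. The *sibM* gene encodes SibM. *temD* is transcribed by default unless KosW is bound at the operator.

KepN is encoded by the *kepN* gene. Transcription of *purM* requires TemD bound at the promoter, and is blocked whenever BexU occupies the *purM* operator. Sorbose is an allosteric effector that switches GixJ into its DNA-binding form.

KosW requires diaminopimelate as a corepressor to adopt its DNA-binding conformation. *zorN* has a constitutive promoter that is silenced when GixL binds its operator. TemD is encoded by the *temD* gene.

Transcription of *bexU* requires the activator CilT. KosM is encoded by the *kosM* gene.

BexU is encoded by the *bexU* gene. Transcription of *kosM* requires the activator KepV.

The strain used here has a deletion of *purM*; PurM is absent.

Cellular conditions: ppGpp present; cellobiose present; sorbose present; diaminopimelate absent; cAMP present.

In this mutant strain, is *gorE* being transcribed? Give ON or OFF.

Sorbose is present, so GixJ is active.
PurM is non-functional in this strain, so it has no effect.
With no repressor bound, *morH* is transcribed.
So MorH is produced and active.
ppGpp is present, so KepV is active.
No repressor is bound and KepV is active, so *kosM* is transcribed.
So KosM is produced and active.
With repressor KosM bound, *sibM* is not transcribed.
So SibM is not produced.
With no repressor bound, *kepN* is transcribed.
So KepN is produced and active.
No repressor is bound and GixJ and MorH and KepN are active, so *gorE* is transcribed.

ON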